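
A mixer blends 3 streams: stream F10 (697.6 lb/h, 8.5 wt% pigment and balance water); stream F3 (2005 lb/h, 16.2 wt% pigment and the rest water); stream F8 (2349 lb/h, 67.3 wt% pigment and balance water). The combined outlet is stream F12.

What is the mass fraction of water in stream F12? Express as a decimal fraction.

0.6110

Total flow out = 697.6 + 2005 + 2349 = 5051.6 lb/h.
water in = 697.6×0.915 + 2005×0.838 + 2349×0.327 = 3086.6 lb/h.
water mass fraction in F12 = 3086.6/5051.6 = 0.6110.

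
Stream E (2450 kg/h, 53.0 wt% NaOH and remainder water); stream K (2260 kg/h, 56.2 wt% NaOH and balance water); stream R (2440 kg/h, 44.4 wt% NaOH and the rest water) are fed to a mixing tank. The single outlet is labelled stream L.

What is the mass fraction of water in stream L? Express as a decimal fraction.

Total flow out = 2450 + 2260 + 2440 = 7150 kg/h.
water in = 2450×0.470 + 2260×0.438 + 2440×0.556 = 3498 kg/h.
water mass fraction in L = 3498/7150 = 0.4892.

0.4892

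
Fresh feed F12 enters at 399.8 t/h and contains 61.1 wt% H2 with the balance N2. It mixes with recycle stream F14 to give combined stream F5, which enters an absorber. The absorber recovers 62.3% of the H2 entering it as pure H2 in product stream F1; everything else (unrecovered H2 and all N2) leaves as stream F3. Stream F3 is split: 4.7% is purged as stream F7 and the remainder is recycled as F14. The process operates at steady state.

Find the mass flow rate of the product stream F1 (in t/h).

H2 in F5: m_A = 399.8×0.611 + (1−0.047)·(1−0.623)·m_A, so m_A = 244.28/0.6407 = 381.26 t/h.
Product F1 = 0.623×381.26 = 237.52 t/h.

237.5 t/h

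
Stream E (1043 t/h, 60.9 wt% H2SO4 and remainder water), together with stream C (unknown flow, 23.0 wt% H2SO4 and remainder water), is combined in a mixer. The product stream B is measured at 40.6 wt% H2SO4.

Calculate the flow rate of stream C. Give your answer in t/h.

Let C be the unknown flow. Total out = 1043 + C.
H2SO4 balance: 635.19 + 0.230·C = 0.406·(1043 + C)
(0.230 − 0.406)·C = 0.406×1043 − 635.19 = -211.73
C = -211.73 / -0.176 = 1203 t/h

1203 t/h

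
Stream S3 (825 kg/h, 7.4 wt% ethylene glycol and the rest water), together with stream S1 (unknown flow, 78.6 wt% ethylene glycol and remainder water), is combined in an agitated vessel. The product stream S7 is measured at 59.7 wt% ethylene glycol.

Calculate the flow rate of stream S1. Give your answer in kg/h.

2283 kg/h

Let S1 be the unknown flow. Total out = 825 + S1.
ethylene glycol balance: 61.05 + 0.786·S1 = 0.597·(825 + S1)
(0.786 − 0.597)·S1 = 0.597×825 − 61.05 = 431.47
S1 = 431.47 / 0.189 = 2282.9 kg/h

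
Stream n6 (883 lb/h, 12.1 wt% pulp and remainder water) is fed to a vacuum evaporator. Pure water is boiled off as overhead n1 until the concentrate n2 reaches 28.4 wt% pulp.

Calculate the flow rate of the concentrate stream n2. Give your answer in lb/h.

376.2 lb/h

pulp is conserved: 883×0.121 = 106.84 lb/h all reports to the concentrate.
Concentrate = 106.84/(target fraction) = 376.21 lb/h.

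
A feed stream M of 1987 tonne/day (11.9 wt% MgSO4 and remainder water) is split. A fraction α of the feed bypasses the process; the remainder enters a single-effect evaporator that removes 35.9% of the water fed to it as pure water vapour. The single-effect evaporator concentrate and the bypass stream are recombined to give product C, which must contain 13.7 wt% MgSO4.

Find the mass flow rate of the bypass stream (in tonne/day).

1162 tonne/day

All 1987×0.119 = 236.45 tonne/day of MgSO4 reaches C, so C = 236.45/0.137 = 1725.9 tonne/day and vapour = 261.07 tonne/day.
The evaporator receives (1−α)·1987 of feed at 0.881 water and removes 0.359 of that water:
0.359×0.881×(1−α)×1987 = 261.07
(1−α) = 261.07/628.45 = 0.4154;  α = 0.5846.
Bypass flow = 0.5846×1987 = 1161.6 tonne/day.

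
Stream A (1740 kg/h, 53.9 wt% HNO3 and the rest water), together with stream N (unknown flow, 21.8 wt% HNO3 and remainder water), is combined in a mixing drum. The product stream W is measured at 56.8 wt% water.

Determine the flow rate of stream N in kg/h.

Let N be the unknown flow. Total out = 1740 + N.
water balance: 802.14 + 0.782·N = 0.568·(1740 + N)
(0.782 − 0.568)·N = 0.568×1740 − 802.14 = 186.18
N = 186.18 / 0.214 = 870 kg/h

870 kg/h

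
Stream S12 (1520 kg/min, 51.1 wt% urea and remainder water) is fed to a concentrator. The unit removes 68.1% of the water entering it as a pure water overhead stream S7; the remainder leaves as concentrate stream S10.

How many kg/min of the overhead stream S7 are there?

water entering = 1520×0.489 = 743.28 kg/min; overhead removed = 0.681×743.28 = 506.17 kg/min.

506.2 kg/min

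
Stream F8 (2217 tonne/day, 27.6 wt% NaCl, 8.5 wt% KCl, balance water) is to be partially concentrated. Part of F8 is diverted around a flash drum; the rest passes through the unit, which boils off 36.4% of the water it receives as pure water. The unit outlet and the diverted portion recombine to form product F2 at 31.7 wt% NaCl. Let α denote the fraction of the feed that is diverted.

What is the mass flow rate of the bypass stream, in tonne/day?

All 2217×0.276 = 611.89 tonne/day of NaCl reaches F2, so F2 = 611.89/0.317 = 1930.3 tonne/day and vapour = 286.74 tonne/day.
The evaporator receives (1−α)·2217 of feed at 0.639 water and removes 0.364 of that water:
0.364×0.639×(1−α)×2217 = 286.74
(1−α) = 286.74/515.67 = 0.5561;  α = 0.4439.
Bypass flow = 0.4439×2217 = 984.21 tonne/day.

984.2 tonne/day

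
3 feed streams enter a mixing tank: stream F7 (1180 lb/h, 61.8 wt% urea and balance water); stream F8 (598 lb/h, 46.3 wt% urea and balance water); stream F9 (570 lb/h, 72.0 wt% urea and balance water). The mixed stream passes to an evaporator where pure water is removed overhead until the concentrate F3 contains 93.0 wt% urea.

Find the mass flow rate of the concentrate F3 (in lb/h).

urea entering = 1180×0.618 + 598×0.463 + 570×0.720 = 1416.5 lb/h.
All urea reports to F3, so F3 = 1416.5/0.930 = 1523.1 lb/h.

1523 lb/h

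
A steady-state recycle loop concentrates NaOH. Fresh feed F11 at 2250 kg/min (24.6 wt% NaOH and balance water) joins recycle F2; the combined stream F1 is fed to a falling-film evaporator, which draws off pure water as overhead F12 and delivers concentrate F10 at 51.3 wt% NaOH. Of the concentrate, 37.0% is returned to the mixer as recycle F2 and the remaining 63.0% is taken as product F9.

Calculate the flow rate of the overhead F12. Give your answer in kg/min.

1171 kg/min

Overall NaOH balance (none leaves overhead): NaOH in fresh feed = NaOH in product, i.e. 2250×0.246 = (1−0.370)·F10·0.513.
F10 = 553.5/(0.513×0.630) = 1712.6 kg/min.
Recycle F2 = 0.370×1712.6 = 633.67 kg/min.
Combined feed F1 = 2250 + 633.67 = 2883.7 kg/min.
Overhead F12 = F1 − F10 = 2883.7 − 1712.6 = 1171.1 kg/min.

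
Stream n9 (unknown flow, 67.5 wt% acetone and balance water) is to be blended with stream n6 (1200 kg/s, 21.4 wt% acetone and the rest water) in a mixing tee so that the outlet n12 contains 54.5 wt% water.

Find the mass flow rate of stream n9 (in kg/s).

Let n9 be the unknown flow. Total out = 1200 + n9.
water balance: 943.2 + 0.325·n9 = 0.545·(1200 + n9)
(0.325 − 0.545)·n9 = 0.545×1200 − 943.2 = -289.2
n9 = -289.2 / -0.220 = 1314.5 kg/s

1315 kg/s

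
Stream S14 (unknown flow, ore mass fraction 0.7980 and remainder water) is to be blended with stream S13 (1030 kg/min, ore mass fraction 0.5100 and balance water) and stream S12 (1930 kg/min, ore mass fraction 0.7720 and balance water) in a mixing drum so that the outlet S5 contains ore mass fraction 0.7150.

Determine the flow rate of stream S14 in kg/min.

1219 kg/min

Let S14 be the unknown flow. Total out = 2960 + S14.
ore balance: 2015.3 + 0.798·S14 = 0.715·(2960 + S14)
(0.798 − 0.715)·S14 = 0.715×2960 − 2015.3 = 101.14
S14 = 101.14 / 0.083 = 1218.6 kg/min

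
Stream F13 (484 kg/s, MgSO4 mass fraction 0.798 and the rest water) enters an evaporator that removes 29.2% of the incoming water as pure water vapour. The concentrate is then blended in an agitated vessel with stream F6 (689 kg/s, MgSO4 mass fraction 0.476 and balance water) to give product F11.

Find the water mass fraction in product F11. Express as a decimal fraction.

Vapour removed = 0.292×0.202×484 = 28.548 kg/s; concentrate = 455.45 kg/s.
water reaching the mixer = 69.22 (from concentrate) + 689×0.524 = 430.26 kg/s.
Product flow = 455.45 + 689 = 1144.5 kg/s; water fraction = 0.376.

0.376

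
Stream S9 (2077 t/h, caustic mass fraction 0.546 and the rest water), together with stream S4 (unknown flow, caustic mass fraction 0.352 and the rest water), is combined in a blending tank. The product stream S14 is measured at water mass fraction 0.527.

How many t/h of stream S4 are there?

Let S4 be the unknown flow. Total out = 2077 + S4.
water balance: 942.96 + 0.648·S4 = 0.527·(2077 + S4)
(0.648 − 0.527)·S4 = 0.527×2077 − 942.96 = 151.62
S4 = 151.62 / 0.121 = 1253.1 t/h

1253 t/h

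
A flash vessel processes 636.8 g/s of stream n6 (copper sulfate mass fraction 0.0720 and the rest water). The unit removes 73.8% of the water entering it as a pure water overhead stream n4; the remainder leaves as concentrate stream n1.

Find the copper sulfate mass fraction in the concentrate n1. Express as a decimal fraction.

0.2285

copper sulfate is not removed: 636.8×0.072 = 45.85 g/s of copper sulfate enters n1.
water entering = 636.8×0.928 = 590.95 g/s; overhead removed = 0.738×590.95 = 436.12 g/s.
Concentrate = 636.8 − 436.12 = 200.68 g/s.
Mass fraction = 45.85/200.68 = 0.2285.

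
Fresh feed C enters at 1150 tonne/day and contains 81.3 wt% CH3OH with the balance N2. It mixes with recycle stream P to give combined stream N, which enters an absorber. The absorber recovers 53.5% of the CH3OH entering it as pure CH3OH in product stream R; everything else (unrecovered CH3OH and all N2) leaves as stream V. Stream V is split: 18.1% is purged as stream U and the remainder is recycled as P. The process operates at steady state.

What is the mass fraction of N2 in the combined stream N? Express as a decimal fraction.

N2 enters only via C and leaves only via the purge: 1150×0.187 = 0.181×(N2 in V), and the absorber passes all N2, so N2 in N = N2 in V = 1188.1 tonne/day.
CH3OH in N: m_A = 1150×0.813 + (1−0.181)·(1−0.535)·m_A, so m_A = 934.95/0.6192 = 1510 tonne/day.
N = 1510 + 1188.1 = 2698.1 tonne/day.
N2 fraction in N = 1188.1/2698.1 = 0.440.

0.440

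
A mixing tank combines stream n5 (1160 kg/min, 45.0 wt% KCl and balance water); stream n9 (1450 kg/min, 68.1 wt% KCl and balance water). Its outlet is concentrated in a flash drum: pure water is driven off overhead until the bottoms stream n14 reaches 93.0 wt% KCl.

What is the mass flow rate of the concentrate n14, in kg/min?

KCl entering = 1160×0.450 + 1450×0.681 = 1509.5 kg/min.
All KCl reports to n14, so n14 = 1509.5/0.930 = 1623.1 kg/min.

1623 kg/min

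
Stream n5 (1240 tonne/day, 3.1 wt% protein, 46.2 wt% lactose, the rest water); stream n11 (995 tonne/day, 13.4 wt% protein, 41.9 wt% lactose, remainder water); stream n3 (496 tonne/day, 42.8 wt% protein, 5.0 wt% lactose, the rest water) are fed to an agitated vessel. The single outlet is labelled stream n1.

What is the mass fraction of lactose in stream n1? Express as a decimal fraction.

0.3715

Total flow out = 1240 + 995 + 496 = 2731 tonne/day.
lactose in = 1240×0.462 + 995×0.419 + 496×0.050 = 1014.6 tonne/day.
lactose mass fraction in n1 = 1014.6/2731 = 0.3715.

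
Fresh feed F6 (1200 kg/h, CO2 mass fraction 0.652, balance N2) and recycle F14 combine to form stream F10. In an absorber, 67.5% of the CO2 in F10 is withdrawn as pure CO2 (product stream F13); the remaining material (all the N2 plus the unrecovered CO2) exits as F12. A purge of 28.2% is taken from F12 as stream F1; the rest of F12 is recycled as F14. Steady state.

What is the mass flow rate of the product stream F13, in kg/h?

688.9 kg/h

CO2 in F10: m_A = 1200×0.652 + (1−0.282)·(1−0.675)·m_A, so m_A = 782.4/0.7667 = 1020.5 kg/h.
Product F13 = 0.675×1020.5 = 688.87 kg/h.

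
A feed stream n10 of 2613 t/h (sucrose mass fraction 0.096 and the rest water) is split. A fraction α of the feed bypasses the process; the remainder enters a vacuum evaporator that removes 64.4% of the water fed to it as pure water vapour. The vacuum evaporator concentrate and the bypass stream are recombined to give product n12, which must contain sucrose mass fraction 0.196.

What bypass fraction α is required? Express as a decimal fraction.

All 2613×0.096 = 250.85 t/h of sucrose reaches n12, so n12 = 250.85/0.196 = 1279.8 t/h and vapour = 1333.2 t/h.
The evaporator receives (1−α)·2613 of feed at 0.904 water and removes 0.644 of that water:
0.644×0.904×(1−α)×2613 = 1333.2
(1−α) = 1333.2/1521.2 = 0.8764;  α = 0.1236.

0.124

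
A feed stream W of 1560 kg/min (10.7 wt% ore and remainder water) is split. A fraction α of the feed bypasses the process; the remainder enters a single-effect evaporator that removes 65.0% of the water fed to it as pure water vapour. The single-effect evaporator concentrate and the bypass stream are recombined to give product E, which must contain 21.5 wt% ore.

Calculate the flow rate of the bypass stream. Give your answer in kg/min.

All 1560×0.107 = 166.92 kg/min of ore reaches E, so E = 166.92/0.215 = 776.37 kg/min and vapour = 783.63 kg/min.
The evaporator receives (1−α)·1560 of feed at 0.893 water and removes 0.650 of that water:
0.650×0.893×(1−α)×1560 = 783.63
(1−α) = 783.63/905.5 = 0.8654;  α = 0.1346.
Bypass flow = 0.1346×1560 = 209.96 kg/min.

210 kg/min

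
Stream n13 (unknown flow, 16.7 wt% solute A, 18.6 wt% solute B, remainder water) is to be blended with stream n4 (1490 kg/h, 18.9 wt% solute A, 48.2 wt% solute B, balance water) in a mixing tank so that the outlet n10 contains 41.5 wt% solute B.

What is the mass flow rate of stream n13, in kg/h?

435.9 kg/h

Let n13 be the unknown flow. Total out = 1490 + n13.
solute B balance: 718.18 + 0.186·n13 = 0.415·(1490 + n13)
(0.186 − 0.415)·n13 = 0.415×1490 − 718.18 = -99.83
n13 = -99.83 / -0.229 = 435.94 kg/h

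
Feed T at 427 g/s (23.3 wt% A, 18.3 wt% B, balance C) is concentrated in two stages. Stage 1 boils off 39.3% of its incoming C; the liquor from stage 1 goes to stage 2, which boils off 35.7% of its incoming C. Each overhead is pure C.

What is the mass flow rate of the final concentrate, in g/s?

C in feed = 427×0.584 = 249.37 g/s.
After stage 1: C left = (1−0.393)×249.37 = 151.37; stream total = 329 g/s.
After stage 2: C left = (1−0.357)×151.37 = 97.329; final concentrate = 274.96 g/s.

275 g/s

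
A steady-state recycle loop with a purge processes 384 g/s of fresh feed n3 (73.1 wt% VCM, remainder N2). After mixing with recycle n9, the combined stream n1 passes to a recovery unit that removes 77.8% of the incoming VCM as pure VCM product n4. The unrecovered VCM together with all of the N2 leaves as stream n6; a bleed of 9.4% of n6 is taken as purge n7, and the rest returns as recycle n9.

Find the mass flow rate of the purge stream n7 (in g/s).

110.6 g/s

N2 enters only via n3 and leaves only via the purge: 384×0.269 = 0.094×(N2 in n6), and the recovery unit passes all N2, so N2 in n1 = N2 in n6 = 1098.9 g/s.
VCM in n1: m_A = 384×0.731 + (1−0.094)·(1−0.778)·m_A, so m_A = 280.7/0.7989 = 351.38 g/s.
n6 = (1−0.778)×351.38 + 1098.9 = 1176.9 g/s.
Purge n7 = 0.094×1176.9 = 110.63 g/s.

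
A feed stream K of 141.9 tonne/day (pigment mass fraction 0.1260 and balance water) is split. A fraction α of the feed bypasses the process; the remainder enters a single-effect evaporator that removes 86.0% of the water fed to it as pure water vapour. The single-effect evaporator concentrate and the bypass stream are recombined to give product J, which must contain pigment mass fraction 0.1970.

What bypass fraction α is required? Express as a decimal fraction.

All 141.9×0.126 = 17.879 tonne/day of pigment reaches J, so J = 17.879/0.197 = 90.758 tonne/day and vapour = 51.142 tonne/day.
The evaporator receives (1−α)·141.9 of feed at 0.874 water and removes 0.860 of that water:
0.860×0.874×(1−α)×141.9 = 51.142
(1−α) = 51.142/106.66 = 0.4795;  α = 0.5205.

0.521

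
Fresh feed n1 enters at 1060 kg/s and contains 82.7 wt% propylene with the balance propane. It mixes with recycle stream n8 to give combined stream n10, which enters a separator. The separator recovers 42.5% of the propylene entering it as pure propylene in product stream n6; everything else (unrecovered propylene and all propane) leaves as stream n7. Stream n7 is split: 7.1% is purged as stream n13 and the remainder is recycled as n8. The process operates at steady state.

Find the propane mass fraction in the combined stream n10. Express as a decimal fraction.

propane enters only via n1 and leaves only via the purge: 1060×0.173 = 0.071×(propane in n7), and the separator passes all propane, so propane in n10 = propane in n7 = 2582.8 kg/s.
propylene in n10: m_A = 1060×0.827 + (1−0.071)·(1−0.425)·m_A, so m_A = 876.62/0.4658 = 1881.9 kg/s.
n10 = 1881.9 + 2582.8 = 4464.7 kg/s.
propane fraction in n10 = 2582.8/4464.7 = 0.578.

0.578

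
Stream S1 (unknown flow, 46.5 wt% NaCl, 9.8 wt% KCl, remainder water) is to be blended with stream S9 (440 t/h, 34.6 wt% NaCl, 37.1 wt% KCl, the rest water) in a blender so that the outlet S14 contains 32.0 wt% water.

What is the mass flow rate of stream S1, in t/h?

Let S1 be the unknown flow. Total out = 440 + S1.
water balance: 124.52 + 0.437·S1 = 0.320·(440 + S1)
(0.437 − 0.320)·S1 = 0.320×440 − 124.52 = 16.28
S1 = 16.28 / 0.117 = 139.15 t/h

139.1 t/h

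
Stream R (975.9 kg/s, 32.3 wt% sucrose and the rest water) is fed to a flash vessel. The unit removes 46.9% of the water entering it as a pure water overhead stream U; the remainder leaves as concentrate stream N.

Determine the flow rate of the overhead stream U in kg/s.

water entering = 975.9×0.677 = 660.68 kg/s; overhead removed = 0.469×660.68 = 309.86 kg/s.

309.9 kg/s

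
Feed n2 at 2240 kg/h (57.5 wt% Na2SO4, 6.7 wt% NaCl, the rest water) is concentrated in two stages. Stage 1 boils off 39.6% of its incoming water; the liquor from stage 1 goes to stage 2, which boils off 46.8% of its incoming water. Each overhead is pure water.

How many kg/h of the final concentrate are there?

1696 kg/h

water in feed = 2240×0.358 = 801.92 kg/h.
After stage 1: water left = (1−0.396)×801.92 = 484.36; stream total = 1922.4 kg/h.
After stage 2: water left = (1−0.468)×484.36 = 257.68; final concentrate = 1695.8 kg/h.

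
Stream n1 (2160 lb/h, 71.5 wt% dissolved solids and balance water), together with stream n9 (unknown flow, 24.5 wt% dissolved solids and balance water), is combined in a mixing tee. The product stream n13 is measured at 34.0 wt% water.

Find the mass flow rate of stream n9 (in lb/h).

286.3 lb/h

Let n9 be the unknown flow. Total out = 2160 + n9.
water balance: 615.6 + 0.755·n9 = 0.340·(2160 + n9)
(0.755 − 0.340)·n9 = 0.340×2160 − 615.6 = 118.8
n9 = 118.8 / 0.415 = 286.27 lb/h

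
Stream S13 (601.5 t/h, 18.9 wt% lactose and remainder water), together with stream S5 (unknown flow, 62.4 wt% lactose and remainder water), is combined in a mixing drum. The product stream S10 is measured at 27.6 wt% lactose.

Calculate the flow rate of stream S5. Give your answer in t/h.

Let S5 be the unknown flow. Total out = 601.5 + S5.
lactose balance: 113.68 + 0.624·S5 = 0.276·(601.5 + S5)
(0.624 − 0.276)·S5 = 0.276×601.5 − 113.68 = 52.331
S5 = 52.331 / 0.348 = 150.38 t/h

150.4 t/h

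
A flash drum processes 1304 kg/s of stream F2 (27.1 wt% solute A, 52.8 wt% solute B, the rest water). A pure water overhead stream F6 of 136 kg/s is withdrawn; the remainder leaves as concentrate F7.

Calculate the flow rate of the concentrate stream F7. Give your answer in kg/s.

1168 kg/s

Concentrate = 1304 − 136 = 1168 kg/s.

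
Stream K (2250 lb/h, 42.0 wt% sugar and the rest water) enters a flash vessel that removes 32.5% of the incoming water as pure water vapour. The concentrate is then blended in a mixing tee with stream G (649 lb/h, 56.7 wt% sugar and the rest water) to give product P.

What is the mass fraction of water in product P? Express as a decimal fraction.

Vapour removed = 0.325×0.580×2250 = 424.12 lb/h; concentrate = 1825.9 lb/h.
water reaching the mixer = 880.88 (from concentrate) + 649×0.433 = 1161.9 lb/h.
Product flow = 1825.9 + 649 = 2474.9 lb/h; water fraction = 0.469.

0.469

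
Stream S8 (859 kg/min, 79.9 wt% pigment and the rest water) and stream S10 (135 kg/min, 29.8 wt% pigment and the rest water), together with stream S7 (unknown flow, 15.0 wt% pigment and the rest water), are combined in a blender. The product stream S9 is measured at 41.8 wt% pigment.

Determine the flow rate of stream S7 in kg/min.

Let S7 be the unknown flow. Total out = 994 + S7.
pigment balance: 726.57 + 0.150·S7 = 0.418·(994 + S7)
(0.150 − 0.418)·S7 = 0.418×994 − 726.57 = -311.08
S7 = -311.08 / -0.268 = 1160.7 kg/min

1161 kg/min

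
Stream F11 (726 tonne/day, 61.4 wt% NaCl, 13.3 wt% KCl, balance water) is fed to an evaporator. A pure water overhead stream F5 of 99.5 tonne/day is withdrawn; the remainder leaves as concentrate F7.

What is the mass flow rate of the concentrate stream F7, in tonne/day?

626.5 tonne/day

Concentrate = 726 − 99.5 = 626.5 tonne/day.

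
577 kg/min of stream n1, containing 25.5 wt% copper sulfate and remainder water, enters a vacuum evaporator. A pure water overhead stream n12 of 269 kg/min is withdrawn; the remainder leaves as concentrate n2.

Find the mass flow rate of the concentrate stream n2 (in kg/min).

308 kg/min

Concentrate = 577 − 269 = 308 kg/min.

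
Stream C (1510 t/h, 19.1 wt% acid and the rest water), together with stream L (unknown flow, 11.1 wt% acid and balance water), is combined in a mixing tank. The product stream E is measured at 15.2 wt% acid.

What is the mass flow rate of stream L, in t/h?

Let L be the unknown flow. Total out = 1510 + L.
acid balance: 288.41 + 0.111·L = 0.152·(1510 + L)
(0.111 − 0.152)·L = 0.152×1510 − 288.41 = -58.89
L = -58.89 / -0.041 = 1436.3 t/h

1436 t/h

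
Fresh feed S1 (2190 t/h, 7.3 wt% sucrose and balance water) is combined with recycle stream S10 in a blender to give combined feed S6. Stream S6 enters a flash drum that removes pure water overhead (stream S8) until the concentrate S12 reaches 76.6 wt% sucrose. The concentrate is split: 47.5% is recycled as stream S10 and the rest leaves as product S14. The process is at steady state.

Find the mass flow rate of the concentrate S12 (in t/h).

397.5 t/h

Overall sucrose balance (none leaves overhead): sucrose in fresh feed = sucrose in product, i.e. 2190×0.073 = (1−0.475)·S12·0.766.
S12 = 159.87/(0.766×0.525) = 397.54 t/h.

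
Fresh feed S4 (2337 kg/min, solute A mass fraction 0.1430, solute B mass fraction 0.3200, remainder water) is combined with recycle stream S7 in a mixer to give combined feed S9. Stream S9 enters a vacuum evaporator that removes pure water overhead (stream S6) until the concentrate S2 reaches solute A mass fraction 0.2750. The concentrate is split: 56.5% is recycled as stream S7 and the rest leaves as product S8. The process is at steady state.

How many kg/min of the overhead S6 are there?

Overall solute A balance (none leaves overhead): solute A in fresh feed = solute A in product, i.e. 2337×0.143 = (1−0.565)·S2·0.275.
S2 = 334.19/(0.275×0.435) = 2793.7 kg/min.
Recycle S7 = 0.565×2793.7 = 1578.4 kg/min.
Combined feed S9 = 2337 + 1578.4 = 3915.4 kg/min.
Overhead S6 = S9 − S2 = 3915.4 − 2793.7 = 1121.8 kg/min.

1122 kg/min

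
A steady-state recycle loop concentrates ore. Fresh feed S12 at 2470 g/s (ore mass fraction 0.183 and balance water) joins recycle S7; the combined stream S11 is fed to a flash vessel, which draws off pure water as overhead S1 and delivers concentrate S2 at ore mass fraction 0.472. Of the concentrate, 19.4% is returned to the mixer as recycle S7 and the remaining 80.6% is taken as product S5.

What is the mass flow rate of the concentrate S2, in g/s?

Overall ore balance (none leaves overhead): ore in fresh feed = ore in product, i.e. 2470×0.183 = (1−0.194)·S2·0.472.
S2 = 452.01/(0.472×0.806) = 1188.1 g/s.

1188 g/s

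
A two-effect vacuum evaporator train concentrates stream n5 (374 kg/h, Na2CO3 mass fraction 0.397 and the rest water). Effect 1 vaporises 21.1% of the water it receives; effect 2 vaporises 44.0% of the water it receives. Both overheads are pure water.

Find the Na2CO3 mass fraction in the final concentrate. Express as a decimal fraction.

0.598

water in feed = 374×0.603 = 225.52 kg/h.
After stage 1: water left = (1−0.211)×225.52 = 177.94; stream total = 326.41 kg/h.
After stage 2: water left = (1−0.440)×177.94 = 99.645; final concentrate = 248.12 kg/h.
Na2CO3 fraction = 148.48/248.12 = 0.598.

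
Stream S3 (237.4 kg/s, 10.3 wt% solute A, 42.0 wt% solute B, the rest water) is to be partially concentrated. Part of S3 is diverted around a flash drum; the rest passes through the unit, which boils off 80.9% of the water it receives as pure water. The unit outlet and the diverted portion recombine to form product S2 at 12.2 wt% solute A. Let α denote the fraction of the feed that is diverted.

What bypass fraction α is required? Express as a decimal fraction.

0.596

All 237.4×0.103 = 24.452 kg/s of solute A reaches S2, so S2 = 24.452/0.122 = 200.43 kg/s and vapour = 36.972 kg/s.
The evaporator receives (1−α)·237.4 of feed at 0.477 water and removes 0.809 of that water:
0.809×0.477×(1−α)×237.4 = 36.972
(1−α) = 36.972/91.611 = 0.4036;  α = 0.5964.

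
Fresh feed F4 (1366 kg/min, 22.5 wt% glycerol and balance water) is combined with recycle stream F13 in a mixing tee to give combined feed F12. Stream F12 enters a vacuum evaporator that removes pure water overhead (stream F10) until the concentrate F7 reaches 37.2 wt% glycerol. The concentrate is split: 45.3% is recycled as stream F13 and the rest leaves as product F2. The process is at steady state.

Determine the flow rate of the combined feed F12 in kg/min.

Overall glycerol balance (none leaves overhead): glycerol in fresh feed = glycerol in product, i.e. 1366×0.225 = (1−0.453)·F7·0.372.
F7 = 307.35/(0.372×0.547) = 1510.4 kg/min.
Recycle F13 = 0.453×1510.4 = 684.23 kg/min.
Combined feed F12 = 1366 + 684.23 = 2050.2 kg/min.

2050 kg/min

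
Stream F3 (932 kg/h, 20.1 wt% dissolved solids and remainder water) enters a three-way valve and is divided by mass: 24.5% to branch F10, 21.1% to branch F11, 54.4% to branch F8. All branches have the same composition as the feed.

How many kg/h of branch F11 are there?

196.7 kg/h

Branch F11 flow = 0.211×932 = 196.65 kg/h.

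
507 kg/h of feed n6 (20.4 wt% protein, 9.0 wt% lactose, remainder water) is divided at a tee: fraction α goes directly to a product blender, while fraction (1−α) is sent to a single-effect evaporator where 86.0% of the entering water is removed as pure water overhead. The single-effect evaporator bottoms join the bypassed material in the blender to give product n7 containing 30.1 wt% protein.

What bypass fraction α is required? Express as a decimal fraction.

0.469

All 507×0.204 = 103.43 kg/h of protein reaches n7, so n7 = 103.43/0.301 = 343.61 kg/h and vapour = 163.39 kg/h.
The evaporator receives (1−α)·507 of feed at 0.706 water and removes 0.860 of that water:
0.860×0.706×(1−α)×507 = 163.39
(1−α) = 163.39/307.83 = 0.5308;  α = 0.4692.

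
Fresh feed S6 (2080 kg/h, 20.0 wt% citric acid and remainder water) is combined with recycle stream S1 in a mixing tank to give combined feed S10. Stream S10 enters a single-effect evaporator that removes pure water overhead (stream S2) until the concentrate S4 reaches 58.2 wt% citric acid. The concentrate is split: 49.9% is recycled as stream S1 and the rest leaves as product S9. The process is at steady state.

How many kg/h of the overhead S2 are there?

1365 kg/h

Overall citric acid balance (none leaves overhead): citric acid in fresh feed = citric acid in product, i.e. 2080×0.200 = (1−0.499)·S4·0.582.
S4 = 416/(0.582×0.501) = 1426.7 kg/h.
Recycle S1 = 0.499×1426.7 = 711.92 kg/h.
Combined feed S10 = 2080 + 711.92 = 2791.9 kg/h.
Overhead S2 = S10 − S4 = 2791.9 − 1426.7 = 1365.2 kg/h.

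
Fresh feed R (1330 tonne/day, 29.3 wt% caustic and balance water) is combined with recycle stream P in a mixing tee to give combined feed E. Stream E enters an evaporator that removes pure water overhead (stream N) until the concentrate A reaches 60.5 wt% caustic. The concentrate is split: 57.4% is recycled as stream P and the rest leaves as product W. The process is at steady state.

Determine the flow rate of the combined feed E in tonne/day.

Overall caustic balance (none leaves overhead): caustic in fresh feed = caustic in product, i.e. 1330×0.293 = (1−0.574)·A·0.605.
A = 389.69/(0.605×0.426) = 1512 tonne/day.
Recycle P = 0.574×1512 = 867.89 tonne/day.
Combined feed E = 1330 + 867.89 = 2197.9 tonne/day.

2198 tonne/day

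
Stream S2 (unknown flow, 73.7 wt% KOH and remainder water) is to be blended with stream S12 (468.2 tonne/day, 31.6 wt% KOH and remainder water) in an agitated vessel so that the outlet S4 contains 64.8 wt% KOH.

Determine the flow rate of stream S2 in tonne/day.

1747 tonne/day

Let S2 be the unknown flow. Total out = 468.2 + S2.
KOH balance: 147.95 + 0.737·S2 = 0.648·(468.2 + S2)
(0.737 − 0.648)·S2 = 0.648×468.2 − 147.95 = 155.44
S2 = 155.44 / 0.089 = 1746.5 tonne/day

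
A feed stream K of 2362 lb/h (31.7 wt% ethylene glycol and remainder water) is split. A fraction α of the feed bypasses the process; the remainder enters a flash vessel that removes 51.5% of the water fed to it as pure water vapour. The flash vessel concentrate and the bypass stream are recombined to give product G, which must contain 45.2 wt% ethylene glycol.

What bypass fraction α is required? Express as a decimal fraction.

0.151

All 2362×0.317 = 748.75 lb/h of ethylene glycol reaches G, so G = 748.75/0.452 = 1656.5 lb/h and vapour = 705.46 lb/h.
The evaporator receives (1−α)·2362 of feed at 0.683 water and removes 0.515 of that water:
0.515×0.683×(1−α)×2362 = 705.46
(1−α) = 705.46/830.82 = 0.8491;  α = 0.1509.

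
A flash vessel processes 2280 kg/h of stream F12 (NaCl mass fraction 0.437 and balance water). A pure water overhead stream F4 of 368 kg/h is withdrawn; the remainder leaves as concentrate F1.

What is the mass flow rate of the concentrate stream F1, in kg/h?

1912 kg/h

Concentrate = 2280 − 368 = 1912 kg/h.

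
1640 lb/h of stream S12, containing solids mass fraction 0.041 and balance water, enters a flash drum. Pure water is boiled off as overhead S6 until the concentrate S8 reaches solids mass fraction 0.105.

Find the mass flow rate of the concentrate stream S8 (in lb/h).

640.4 lb/h

solids is conserved: 1640×0.041 = 67.24 lb/h all reports to the concentrate.
Concentrate = 67.24/(target fraction) = 640.38 lb/h.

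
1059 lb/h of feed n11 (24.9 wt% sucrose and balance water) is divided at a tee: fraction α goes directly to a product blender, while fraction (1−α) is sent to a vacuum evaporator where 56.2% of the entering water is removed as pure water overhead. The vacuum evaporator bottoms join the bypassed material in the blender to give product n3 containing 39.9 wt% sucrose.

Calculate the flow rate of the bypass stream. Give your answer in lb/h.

115.7 lb/h

All 1059×0.249 = 263.69 lb/h of sucrose reaches n3, so n3 = 263.69/0.399 = 660.88 lb/h and vapour = 398.12 lb/h.
The evaporator receives (1−α)·1059 of feed at 0.751 water and removes 0.562 of that water:
0.562×0.751×(1−α)×1059 = 398.12
(1−α) = 398.12/446.96 = 0.8907;  α = 0.1093.
Bypass flow = 0.1093×1059 = 115.73 lb/h.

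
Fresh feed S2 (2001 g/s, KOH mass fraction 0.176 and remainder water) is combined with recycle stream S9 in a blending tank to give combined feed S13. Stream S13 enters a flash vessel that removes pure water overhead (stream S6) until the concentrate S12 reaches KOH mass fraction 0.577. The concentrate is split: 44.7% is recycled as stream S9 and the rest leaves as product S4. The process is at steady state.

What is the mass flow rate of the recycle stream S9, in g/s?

Overall KOH balance (none leaves overhead): KOH in fresh feed = KOH in product, i.e. 2001×0.176 = (1−0.447)·S12·0.577.
S12 = 352.18/(0.577×0.553) = 1103.7 g/s.
Recycle S9 = 0.447×1103.7 = 493.36 g/s.

493.4 g/s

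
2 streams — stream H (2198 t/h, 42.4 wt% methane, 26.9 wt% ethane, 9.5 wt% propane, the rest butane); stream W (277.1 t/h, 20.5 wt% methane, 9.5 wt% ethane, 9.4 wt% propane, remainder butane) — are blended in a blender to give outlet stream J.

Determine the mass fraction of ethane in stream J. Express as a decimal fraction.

Total flow out = 2198 + 277.1 = 2475.1 t/h.
ethane in = 2198×0.269 + 277.1×0.095 = 617.59 t/h.
ethane mass fraction in J = 617.59/2475.1 = 0.2495.

0.2495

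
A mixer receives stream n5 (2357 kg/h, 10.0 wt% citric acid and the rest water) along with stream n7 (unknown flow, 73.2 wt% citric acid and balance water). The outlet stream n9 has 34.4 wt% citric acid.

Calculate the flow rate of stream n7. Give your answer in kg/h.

1482 kg/h

Let n7 be the unknown flow. Total out = 2357 + n7.
citric acid balance: 235.7 + 0.732·n7 = 0.344·(2357 + n7)
(0.732 − 0.344)·n7 = 0.344×2357 − 235.7 = 575.11
n7 = 575.11 / 0.388 = 1482.2 kg/h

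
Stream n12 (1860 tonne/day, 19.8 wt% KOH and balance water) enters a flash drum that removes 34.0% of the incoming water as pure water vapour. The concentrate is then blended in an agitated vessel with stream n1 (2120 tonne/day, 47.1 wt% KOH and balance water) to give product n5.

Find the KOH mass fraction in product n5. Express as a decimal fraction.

Vapour removed = 0.340×0.802×1860 = 507.18 tonne/day; concentrate = 1352.8 tonne/day.
KOH reaching the mixer = 368.28 (from concentrate) + 2120×0.471 = 1366.8 tonne/day.
Product flow = 1352.8 + 2120 = 3472.8 tonne/day; KOH fraction = 0.394.

0.394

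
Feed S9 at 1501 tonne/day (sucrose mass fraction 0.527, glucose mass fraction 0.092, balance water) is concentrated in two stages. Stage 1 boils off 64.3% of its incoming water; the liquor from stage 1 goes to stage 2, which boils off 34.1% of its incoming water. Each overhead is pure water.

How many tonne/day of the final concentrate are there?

1064 tonne/day

water in feed = 1501×0.381 = 571.88 tonne/day.
After stage 1: water left = (1−0.643)×571.88 = 204.16; stream total = 1133.3 tonne/day.
After stage 2: water left = (1−0.341)×204.16 = 134.54; final concentrate = 1063.7 tonne/day.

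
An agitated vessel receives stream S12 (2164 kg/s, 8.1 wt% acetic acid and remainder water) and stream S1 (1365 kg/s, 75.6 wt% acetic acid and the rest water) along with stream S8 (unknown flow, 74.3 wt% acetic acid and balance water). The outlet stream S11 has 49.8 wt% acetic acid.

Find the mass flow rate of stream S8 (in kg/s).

2246 kg/s

Let S8 be the unknown flow. Total out = 3529 + S8.
acetic acid balance: 1207.2 + 0.743·S8 = 0.498·(3529 + S8)
(0.743 − 0.498)·S8 = 0.498×3529 − 1207.2 = 550.22
S8 = 550.22 / 0.245 = 2245.8 kg/s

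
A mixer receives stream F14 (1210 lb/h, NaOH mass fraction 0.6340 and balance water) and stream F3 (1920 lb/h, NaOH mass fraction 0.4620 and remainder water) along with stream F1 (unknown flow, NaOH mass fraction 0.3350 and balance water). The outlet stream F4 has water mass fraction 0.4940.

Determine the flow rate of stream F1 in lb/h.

Let F1 be the unknown flow. Total out = 3130 + F1.
water balance: 1475.8 + 0.665·F1 = 0.494·(3130 + F1)
(0.665 − 0.494)·F1 = 0.494×3130 − 1475.8 = 70.4
F1 = 70.4 / 0.171 = 411.7 lb/h

411.7 lb/h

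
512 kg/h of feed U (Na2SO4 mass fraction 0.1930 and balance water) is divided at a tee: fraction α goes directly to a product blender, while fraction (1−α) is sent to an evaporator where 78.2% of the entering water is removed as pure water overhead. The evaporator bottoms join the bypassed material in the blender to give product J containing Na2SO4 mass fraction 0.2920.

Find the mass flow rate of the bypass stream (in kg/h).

236.9 kg/h

All 512×0.193 = 98.816 kg/h of Na2SO4 reaches J, so J = 98.816/0.292 = 338.41 kg/h and vapour = 173.59 kg/h.
The evaporator receives (1−α)·512 of feed at 0.807 water and removes 0.782 of that water:
0.782×0.807×(1−α)×512 = 173.59
(1−α) = 173.59/323.11 = 0.5372;  α = 0.4628.
Bypass flow = 0.4628×512 = 236.93 kg/h.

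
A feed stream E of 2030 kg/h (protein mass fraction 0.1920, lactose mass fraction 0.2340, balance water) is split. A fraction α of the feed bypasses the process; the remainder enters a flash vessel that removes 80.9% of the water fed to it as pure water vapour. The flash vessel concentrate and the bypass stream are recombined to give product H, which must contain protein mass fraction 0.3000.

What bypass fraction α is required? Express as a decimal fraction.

0.225

All 2030×0.192 = 389.76 kg/h of protein reaches H, so H = 389.76/0.300 = 1299.2 kg/h and vapour = 730.8 kg/h.
The evaporator receives (1−α)·2030 of feed at 0.574 water and removes 0.809 of that water:
0.809×0.574×(1−α)×2030 = 730.8
(1−α) = 730.8/942.66 = 0.7753;  α = 0.2247.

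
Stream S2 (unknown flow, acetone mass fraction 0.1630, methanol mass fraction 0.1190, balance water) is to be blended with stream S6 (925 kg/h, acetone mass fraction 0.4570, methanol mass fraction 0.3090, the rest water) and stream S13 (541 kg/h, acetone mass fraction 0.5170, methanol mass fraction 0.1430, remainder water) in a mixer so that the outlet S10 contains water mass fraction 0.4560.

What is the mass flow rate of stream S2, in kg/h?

1023 kg/h

Let S2 be the unknown flow. Total out = 1466 + S2.
water balance: 400.39 + 0.718·S2 = 0.456·(1466 + S2)
(0.718 − 0.456)·S2 = 0.456×1466 − 400.39 = 268.11
S2 = 268.11 / 0.262 = 1023.3 kg/h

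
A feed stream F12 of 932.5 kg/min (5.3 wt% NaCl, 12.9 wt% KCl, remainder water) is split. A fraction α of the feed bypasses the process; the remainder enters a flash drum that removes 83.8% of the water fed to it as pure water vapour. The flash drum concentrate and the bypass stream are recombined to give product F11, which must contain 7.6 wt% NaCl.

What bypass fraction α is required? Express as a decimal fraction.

All 932.5×0.053 = 49.422 kg/min of NaCl reaches F11, so F11 = 49.422/0.076 = 650.3 kg/min and vapour = 282.2 kg/min.
The evaporator receives (1−α)·932.5 of feed at 0.818 water and removes 0.838 of that water:
0.838×0.818×(1−α)×932.5 = 282.2
(1−α) = 282.2/639.21 = 0.4415;  α = 0.5585.

0.559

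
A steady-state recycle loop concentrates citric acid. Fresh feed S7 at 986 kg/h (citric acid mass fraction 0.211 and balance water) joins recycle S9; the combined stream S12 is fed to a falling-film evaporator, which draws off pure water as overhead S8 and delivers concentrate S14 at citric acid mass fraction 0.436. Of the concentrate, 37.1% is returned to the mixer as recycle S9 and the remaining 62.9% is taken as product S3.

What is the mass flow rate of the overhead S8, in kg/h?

508.8 kg/h

Overall citric acid balance (none leaves overhead): citric acid in fresh feed = citric acid in product, i.e. 986×0.211 = (1−0.371)·S14·0.436.
S14 = 208.05/(0.436×0.629) = 758.62 kg/h.
Recycle S9 = 0.371×758.62 = 281.45 kg/h.
Combined feed S12 = 986 + 281.45 = 1267.4 kg/h.
Overhead S8 = S12 − S14 = 1267.4 − 758.62 = 508.83 kg/h.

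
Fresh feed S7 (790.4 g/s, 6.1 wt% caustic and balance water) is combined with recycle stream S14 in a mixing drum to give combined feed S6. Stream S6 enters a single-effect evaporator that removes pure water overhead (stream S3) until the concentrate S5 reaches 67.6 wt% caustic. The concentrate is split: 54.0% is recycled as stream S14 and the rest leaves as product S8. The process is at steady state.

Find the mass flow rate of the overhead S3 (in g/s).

Overall caustic balance (none leaves overhead): caustic in fresh feed = caustic in product, i.e. 790.4×0.061 = (1−0.540)·S5·0.676.
S5 = 48.214/(0.676×0.460) = 155.05 g/s.
Recycle S14 = 0.540×155.05 = 83.727 g/s.
Combined feed S6 = 790.4 + 83.727 = 874.13 g/s.
Overhead S3 = S6 − S5 = 874.13 − 155.05 = 719.08 g/s.

719.1 g/s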